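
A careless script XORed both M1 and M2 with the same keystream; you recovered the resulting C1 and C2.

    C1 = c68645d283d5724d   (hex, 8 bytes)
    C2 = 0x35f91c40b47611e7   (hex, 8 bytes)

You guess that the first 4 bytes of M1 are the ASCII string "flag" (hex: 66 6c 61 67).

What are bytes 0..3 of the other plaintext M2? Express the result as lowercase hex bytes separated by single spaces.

First, C1 ⊕ C2 = (M1 ⊕ K) ⊕ (M2 ⊕ K) = M1 ⊕ M2, so the key drops out. Then M2 = (M1 ⊕ M2) ⊕ M1 over the first 4 bytes.
byte 0: (c6 ^ 35) ^ 66 = f3 ^ 66 = 95
byte 1: (86 ^ f9) ^ 6c = 7f ^ 6c = 13
byte 2: (45 ^ 1c) ^ 61 = 59 ^ 61 = 38
byte 3: (d2 ^ 40) ^ 67 = 92 ^ 67 = f5

95 13 38 f5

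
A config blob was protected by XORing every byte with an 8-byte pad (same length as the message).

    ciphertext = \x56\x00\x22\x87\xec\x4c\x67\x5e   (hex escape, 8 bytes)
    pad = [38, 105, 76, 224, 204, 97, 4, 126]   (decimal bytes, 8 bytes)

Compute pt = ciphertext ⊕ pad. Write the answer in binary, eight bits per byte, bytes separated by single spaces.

01110000 01101001 01101110 01100111 00100000 00101101 01100011 00100000

byte 0: 56 XOR 26 = 70
byte 1: 00 XOR 69 = 69
byte 2: 22 XOR 4c = 6e
byte 3: 87 XOR e0 = 67
byte 4: ec XOR cc = 20
byte 5: 4c XOR 61 = 2d
byte 6: 67 XOR 04 = 63
byte 7: 5e XOR 7e = 20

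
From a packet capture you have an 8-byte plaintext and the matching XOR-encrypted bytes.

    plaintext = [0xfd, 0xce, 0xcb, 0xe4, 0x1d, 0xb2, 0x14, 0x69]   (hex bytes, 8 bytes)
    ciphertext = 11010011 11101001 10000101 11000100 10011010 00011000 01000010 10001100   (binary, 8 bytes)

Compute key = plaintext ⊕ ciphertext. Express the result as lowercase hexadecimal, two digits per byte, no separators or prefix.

Since ciphertext = plaintext ⊕ key, XORing both sides with plaintext gives key = plaintext ⊕ ciphertext.
fd xor d3 = 2e
ce xor e9 = 27
cb xor 85 = 4e
e4 xor c4 = 20
1d xor 9a = 87
b2 xor 18 = aa
14 xor 42 = 56
69 xor 8c = e5

2e274e2087aa56e5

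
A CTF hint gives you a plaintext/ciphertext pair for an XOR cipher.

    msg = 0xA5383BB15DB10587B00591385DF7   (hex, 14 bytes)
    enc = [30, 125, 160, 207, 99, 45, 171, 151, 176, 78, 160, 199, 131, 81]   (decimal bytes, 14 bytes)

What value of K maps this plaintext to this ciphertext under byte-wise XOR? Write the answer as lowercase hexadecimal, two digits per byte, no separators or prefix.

bb459b7e3e9cae10004b31ffdea6

Since enc = msg ⊕ K, XORing both sides with msg gives K = msg ⊕ enc.
a5 ⊕ 1e = bb
38 ⊕ 7d = 45
3b ⊕ a0 = 9b
b1 ⊕ cf = 7e
5d ⊕ 63 = 3e
b1 ⊕ 2d = 9c
05 ⊕ ab = ae
87 ⊕ 97 = 10
b0 ⊕ b0 = 00
05 ⊕ 4e = 4b
91 ⊕ a0 = 31
38 ⊕ c7 = ff
5d ⊕ 83 = de
f7 ⊕ 51 = a6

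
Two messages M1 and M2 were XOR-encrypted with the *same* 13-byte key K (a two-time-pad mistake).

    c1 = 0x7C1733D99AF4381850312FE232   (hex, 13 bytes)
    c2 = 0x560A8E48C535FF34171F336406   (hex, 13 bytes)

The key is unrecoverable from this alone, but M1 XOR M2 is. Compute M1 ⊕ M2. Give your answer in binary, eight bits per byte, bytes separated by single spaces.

00101010 00011101 10111101 10010001 01011111 11000001 11000111 00101100 01000111 00101110 00011100 10000110 00110100

c1 ⊕ c2 = (M1 ⊕ K) ⊕ (M2 ⊕ K) = M1 ⊕ M2 — the shared key cancels under XOR.
7c XOR 56 = 2a
17 XOR 0a = 1d
33 XOR 8e = bd
d9 XOR 48 = 91
9a XOR c5 = 5f
f4 XOR 35 = c1
38 XOR ff = c7
18 XOR 34 = 2c
50 XOR 17 = 47
31 XOR 1f = 2e
2f XOR 33 = 1c
e2 XOR 64 = 86
32 XOR 06 = 34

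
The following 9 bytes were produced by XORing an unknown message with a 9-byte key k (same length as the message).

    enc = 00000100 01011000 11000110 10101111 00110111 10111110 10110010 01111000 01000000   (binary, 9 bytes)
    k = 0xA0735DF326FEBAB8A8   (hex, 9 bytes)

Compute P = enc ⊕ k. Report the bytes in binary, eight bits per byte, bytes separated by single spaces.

10100100 00101011 10011011 01011100 00010001 01000000 00001000 11000000 11101000

04 ⊕ a0 = a4
58 ⊕ 73 = 2b
c6 ⊕ 5d = 9b
af ⊕ f3 = 5c
37 ⊕ 26 = 11
be ⊕ fe = 40
b2 ⊕ ba = 08
78 ⊕ b8 = c0
40 ⊕ a8 = e8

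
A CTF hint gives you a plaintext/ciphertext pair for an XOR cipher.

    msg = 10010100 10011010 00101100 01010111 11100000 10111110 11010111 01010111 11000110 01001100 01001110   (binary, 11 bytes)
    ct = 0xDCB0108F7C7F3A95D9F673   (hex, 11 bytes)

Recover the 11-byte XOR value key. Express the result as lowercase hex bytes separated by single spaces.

48 2a 3c d8 9c c1 ed c2 1f ba 3d

Since ct = msg ⊕ key, XORing both sides with msg gives key = msg ⊕ ct.
byte 0: 94 xor dc = 48
byte 1: 9a xor b0 = 2a
byte 2: 2c xor 10 = 3c
byte 3: 57 xor 8f = d8
byte 4: e0 xor 7c = 9c
byte 5: be xor 7f = c1
byte 6: d7 xor 3a = ed
byte 7: 57 xor 95 = c2
byte 8: c6 xor d9 = 1f
byte 9: 4c xor f6 = ba
byte 10: 4e xor 73 = 3d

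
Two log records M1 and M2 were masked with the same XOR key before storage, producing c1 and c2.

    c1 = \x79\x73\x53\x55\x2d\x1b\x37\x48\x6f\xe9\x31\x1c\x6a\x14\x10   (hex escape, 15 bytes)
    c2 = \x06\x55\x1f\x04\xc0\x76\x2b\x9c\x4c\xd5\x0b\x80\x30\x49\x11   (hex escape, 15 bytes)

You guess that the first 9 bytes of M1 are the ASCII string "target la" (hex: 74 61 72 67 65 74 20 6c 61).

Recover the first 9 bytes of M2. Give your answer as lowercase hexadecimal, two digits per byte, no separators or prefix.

0b473e3688193cb842

First, c1 ⊕ c2 = (M1 ⊕ K) ⊕ (M2 ⊕ K) = M1 ⊕ M2, so the key drops out. Then M2 = (M1 ⊕ M2) ⊕ M1 over the first 9 bytes.
byte 0: (79 xor 06) xor 74 = 7f xor 74 = 0b
byte 1: (73 xor 55) xor 61 = 26 xor 61 = 47
byte 2: (53 xor 1f) xor 72 = 4c xor 72 = 3e
byte 3: (55 xor 04) xor 67 = 51 xor 67 = 36
byte 4: (2d xor c0) xor 65 = ed xor 65 = 88
byte 5: (1b xor 76) xor 74 = 6d xor 74 = 19
byte 6: (37 xor 2b) xor 20 = 1c xor 20 = 3c
byte 7: (48 xor 9c) xor 6c = d4 xor 6c = b8
byte 8: (6f xor 4c) xor 61 = 23 xor 61 = 42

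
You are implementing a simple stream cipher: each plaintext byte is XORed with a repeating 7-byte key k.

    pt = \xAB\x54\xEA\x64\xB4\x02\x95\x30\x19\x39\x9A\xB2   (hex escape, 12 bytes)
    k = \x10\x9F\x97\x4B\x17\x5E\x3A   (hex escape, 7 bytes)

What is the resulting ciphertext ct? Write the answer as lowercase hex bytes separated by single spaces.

bb cb 7d 2f a3 5c af 20 86 ae d1 a5

The 7-byte key repeats, so the effective keystream is 10 9f 97 4b 17 5e 3a 10 9f 97 4b 17.
byte 0: ab XOR 10 = bb
byte 1: 54 XOR 9f = cb
byte 2: ea XOR 97 = 7d
byte 3: 64 XOR 4b = 2f
byte 4: b4 XOR 17 = a3
byte 5: 02 XOR 5e = 5c
byte 6: 95 XOR 3a = af
byte 7: 30 XOR 10 = 20
byte 8: 19 XOR 9f = 86
byte 9: 39 XOR 97 = ae
byte 10: 9a XOR 4b = d1
byte 11: b2 XOR 17 = a5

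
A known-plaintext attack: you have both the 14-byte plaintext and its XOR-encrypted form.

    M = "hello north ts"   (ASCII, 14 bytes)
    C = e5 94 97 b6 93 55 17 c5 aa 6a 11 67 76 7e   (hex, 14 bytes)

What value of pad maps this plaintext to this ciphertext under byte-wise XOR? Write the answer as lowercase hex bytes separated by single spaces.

8d f1 fb da fc 75 79 aa d8 1e 79 47 02 0d

Since C = M ⊕ pad, XORing both sides with M gives pad = M ⊕ C.
104 XOR 229 = 141
101 XOR 148 = 241
108 XOR 151 = 251
108 XOR 182 = 218
111 XOR 147 = 252
 32 XOR  85 = 117
110 XOR  23 = 121
111 XOR 197 = 170
114 XOR 170 = 216
116 XOR 106 =  30
104 XOR  17 = 121
 32 XOR 103 =  71
116 XOR 118 =   2
115 XOR 126 =  13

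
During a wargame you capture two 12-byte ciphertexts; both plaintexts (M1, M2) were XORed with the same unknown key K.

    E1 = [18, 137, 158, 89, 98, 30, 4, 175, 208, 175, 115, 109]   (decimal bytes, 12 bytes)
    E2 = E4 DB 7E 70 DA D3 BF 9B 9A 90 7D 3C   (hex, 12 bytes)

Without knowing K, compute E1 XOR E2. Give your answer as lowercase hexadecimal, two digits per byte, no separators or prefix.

f652e029b8cdbb344a3f0e51

E1 ⊕ E2 = (M1 ⊕ K) ⊕ (M2 ⊕ K) = M1 ⊕ M2 — the shared key cancels under XOR.
12 ⊕ e4 = f6
89 ⊕ db = 52
9e ⊕ 7e = e0
59 ⊕ 70 = 29
62 ⊕ da = b8
1e ⊕ d3 = cd
04 ⊕ bf = bb
af ⊕ 9b = 34
d0 ⊕ 9a = 4a
af ⊕ 90 = 3f
73 ⊕ 7d = 0e
6d ⊕ 3c = 51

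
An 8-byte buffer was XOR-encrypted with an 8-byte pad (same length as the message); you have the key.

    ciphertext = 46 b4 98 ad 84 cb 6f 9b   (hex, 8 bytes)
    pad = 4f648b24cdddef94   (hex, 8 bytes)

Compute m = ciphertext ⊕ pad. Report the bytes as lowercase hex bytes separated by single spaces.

01000110 ^ 01001111 = 00001001
10110100 ^ 01100100 = 11010000
10011000 ^ 10001011 = 00010011
10101101 ^ 00100100 = 10001001
10000100 ^ 11001101 = 01001001
11001011 ^ 11011101 = 00010110
01101111 ^ 11101111 = 10000000
10011011 ^ 10010100 = 00001111

09 d0 13 89 49 16 80 0f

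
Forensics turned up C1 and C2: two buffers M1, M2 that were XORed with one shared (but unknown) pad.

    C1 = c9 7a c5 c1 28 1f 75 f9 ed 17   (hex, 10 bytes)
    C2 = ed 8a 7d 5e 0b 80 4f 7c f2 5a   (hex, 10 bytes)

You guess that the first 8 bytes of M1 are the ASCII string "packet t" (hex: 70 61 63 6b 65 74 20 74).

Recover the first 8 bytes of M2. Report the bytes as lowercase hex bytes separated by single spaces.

First, C1 ⊕ C2 = (M1 ⊕ K) ⊕ (M2 ⊕ K) = M1 ⊕ M2, so the key drops out. Then M2 = (M1 ⊕ M2) ⊕ M1 over the first 8 bytes.
byte 0: (c9 xor ed) xor 70 = 24 xor 70 = 54
byte 1: (7a xor 8a) xor 61 = f0 xor 61 = 91
byte 2: (c5 xor 7d) xor 63 = b8 xor 63 = db
byte 3: (c1 xor 5e) xor 6b = 9f xor 6b = f4
byte 4: (28 xor 0b) xor 65 = 23 xor 65 = 46
byte 5: (1f xor 80) xor 74 = 9f xor 74 = eb
byte 6: (75 xor 4f) xor 20 = 3a xor 20 = 1a
byte 7: (f9 xor 7c) xor 74 = 85 xor 74 = f1

54 91 db f4 46 eb 1a f1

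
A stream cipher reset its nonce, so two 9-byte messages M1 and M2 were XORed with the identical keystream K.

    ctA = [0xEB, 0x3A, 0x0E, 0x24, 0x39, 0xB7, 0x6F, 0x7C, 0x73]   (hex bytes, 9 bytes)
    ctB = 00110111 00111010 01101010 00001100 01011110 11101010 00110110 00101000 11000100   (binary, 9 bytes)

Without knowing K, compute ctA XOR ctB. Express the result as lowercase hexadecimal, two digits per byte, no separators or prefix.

ctA ⊕ ctB = (M1 ⊕ K) ⊕ (M2 ⊕ K) = M1 ⊕ M2 — the shared key cancels under XOR.
235 ⊕  55 = 220
 58 ⊕  58 =   0
 14 ⊕ 106 = 100
 36 ⊕  12 =  40
 57 ⊕  94 = 103
183 ⊕ 234 =  93
111 ⊕  54 =  89
124 ⊕  40 =  84
115 ⊕ 196 = 183

dc006428675d5954b7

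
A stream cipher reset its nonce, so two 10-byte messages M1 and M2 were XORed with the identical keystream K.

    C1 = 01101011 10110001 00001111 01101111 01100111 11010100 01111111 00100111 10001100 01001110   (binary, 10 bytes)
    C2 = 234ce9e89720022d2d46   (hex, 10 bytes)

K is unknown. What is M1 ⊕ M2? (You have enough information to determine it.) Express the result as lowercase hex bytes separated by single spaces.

48 fd e6 87 f0 f4 7d 0a a1 08

C1 ⊕ C2 = (M1 ⊕ K) ⊕ (M2 ⊕ K) = M1 ⊕ M2 — the shared key cancels under XOR.
01101011 XOR 00100011 = 01001000
10110001 XOR 01001100 = 11111101
00001111 XOR 11101001 = 11100110
01101111 XOR 11101000 = 10000111
01100111 XOR 10010111 = 11110000
11010100 XOR 00100000 = 11110100
01111111 XOR 00000010 = 01111101
00100111 XOR 00101101 = 00001010
10001100 XOR 00101101 = 10100001
01001110 XOR 01000110 = 00001000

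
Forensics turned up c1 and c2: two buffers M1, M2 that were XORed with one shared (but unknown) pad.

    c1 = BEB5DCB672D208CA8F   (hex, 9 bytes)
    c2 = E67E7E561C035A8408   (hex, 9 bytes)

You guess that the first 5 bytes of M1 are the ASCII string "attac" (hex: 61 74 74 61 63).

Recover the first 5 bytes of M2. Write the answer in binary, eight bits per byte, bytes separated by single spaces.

First, c1 ⊕ c2 = (M1 ⊕ K) ⊕ (M2 ⊕ K) = M1 ⊕ M2, so the key drops out. Then M2 = (M1 ⊕ M2) ⊕ M1 over the first 5 bytes.
byte 0: (be XOR e6) XOR 61 = 58 XOR 61 = 39
byte 1: (b5 XOR 7e) XOR 74 = cb XOR 74 = bf
byte 2: (dc XOR 7e) XOR 74 = a2 XOR 74 = d6
byte 3: (b6 XOR 56) XOR 61 = e0 XOR 61 = 81
byte 4: (72 XOR 1c) XOR 63 = 6e XOR 63 = 0d

00111001 10111111 11010110 10000001 00001101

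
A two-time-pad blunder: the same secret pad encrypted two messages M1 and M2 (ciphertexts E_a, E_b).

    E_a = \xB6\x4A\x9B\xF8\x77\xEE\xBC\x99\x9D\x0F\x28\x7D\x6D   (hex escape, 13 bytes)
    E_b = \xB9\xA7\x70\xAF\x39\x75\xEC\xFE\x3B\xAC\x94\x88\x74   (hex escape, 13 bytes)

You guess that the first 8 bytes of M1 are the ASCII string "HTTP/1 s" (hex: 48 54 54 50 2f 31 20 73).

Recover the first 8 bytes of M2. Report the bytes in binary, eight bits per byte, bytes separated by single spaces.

First, E_a ⊕ E_b = (M1 ⊕ K) ⊕ (M2 ⊕ K) = M1 ⊕ M2, so the key drops out. Then M2 = (M1 ⊕ M2) ⊕ M1 over the first 8 bytes.
byte 0: (b6 ⊕ b9) ⊕ 48 = 0f ⊕ 48 = 47
byte 1: (4a ⊕ a7) ⊕ 54 = ed ⊕ 54 = b9
byte 2: (9b ⊕ 70) ⊕ 54 = eb ⊕ 54 = bf
byte 3: (f8 ⊕ af) ⊕ 50 = 57 ⊕ 50 = 07
byte 4: (77 ⊕ 39) ⊕ 2f = 4e ⊕ 2f = 61
byte 5: (ee ⊕ 75) ⊕ 31 = 9b ⊕ 31 = aa
byte 6: (bc ⊕ ec) ⊕ 20 = 50 ⊕ 20 = 70
byte 7: (99 ⊕ fe) ⊕ 73 = 67 ⊕ 73 = 14

01000111 10111001 10111111 00000111 01100001 10101010 01110000 00010100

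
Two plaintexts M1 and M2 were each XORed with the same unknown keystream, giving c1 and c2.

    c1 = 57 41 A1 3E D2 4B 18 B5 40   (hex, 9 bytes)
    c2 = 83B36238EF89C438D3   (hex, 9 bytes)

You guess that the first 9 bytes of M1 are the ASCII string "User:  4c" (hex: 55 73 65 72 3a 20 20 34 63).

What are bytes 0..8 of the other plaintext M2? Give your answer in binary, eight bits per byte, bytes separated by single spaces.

First, c1 ⊕ c2 = (M1 ⊕ K) ⊕ (M2 ⊕ K) = M1 ⊕ M2, so the key drops out. Then M2 = (M1 ⊕ M2) ⊕ M1 over the first 9 bytes.
byte 0: (57 ⊕ 83) ⊕ 55 = d4 ⊕ 55 = 81
byte 1: (41 ⊕ b3) ⊕ 73 = f2 ⊕ 73 = 81
byte 2: (a1 ⊕ 62) ⊕ 65 = c3 ⊕ 65 = a6
byte 3: (3e ⊕ 38) ⊕ 72 = 06 ⊕ 72 = 74
byte 4: (d2 ⊕ ef) ⊕ 3a = 3d ⊕ 3a = 07
byte 5: (4b ⊕ 89) ⊕ 20 = c2 ⊕ 20 = e2
byte 6: (18 ⊕ c4) ⊕ 20 = dc ⊕ 20 = fc
byte 7: (b5 ⊕ 38) ⊕ 34 = 8d ⊕ 34 = b9
byte 8: (40 ⊕ d3) ⊕ 63 = 93 ⊕ 63 = f0

10000001 10000001 10100110 01110100 00000111 11100010 11111100 10111001 11110000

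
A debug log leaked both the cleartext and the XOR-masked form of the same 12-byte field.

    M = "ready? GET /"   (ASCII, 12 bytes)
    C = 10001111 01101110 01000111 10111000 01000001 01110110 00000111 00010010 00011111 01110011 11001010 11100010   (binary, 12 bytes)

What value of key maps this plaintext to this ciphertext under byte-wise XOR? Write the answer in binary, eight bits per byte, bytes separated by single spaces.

11111101 00001011 00100110 11011100 00111000 01001001 00100111 01010101 01011010 00100111 11101010 11001101

Since C = M ⊕ key, XORing both sides with M gives key = M ⊕ C.
byte 0: 72 XOR 8f = fd
byte 1: 65 XOR 6e = 0b
byte 2: 61 XOR 47 = 26
byte 3: 64 XOR b8 = dc
byte 4: 79 XOR 41 = 38
byte 5: 3f XOR 76 = 49
byte 6: 20 XOR 07 = 27
byte 7: 47 XOR 12 = 55
byte 8: 45 XOR 1f = 5a
byte 9: 54 XOR 73 = 27
byte 10: 20 XOR ca = ea
byte 11: 2f XOR e2 = cd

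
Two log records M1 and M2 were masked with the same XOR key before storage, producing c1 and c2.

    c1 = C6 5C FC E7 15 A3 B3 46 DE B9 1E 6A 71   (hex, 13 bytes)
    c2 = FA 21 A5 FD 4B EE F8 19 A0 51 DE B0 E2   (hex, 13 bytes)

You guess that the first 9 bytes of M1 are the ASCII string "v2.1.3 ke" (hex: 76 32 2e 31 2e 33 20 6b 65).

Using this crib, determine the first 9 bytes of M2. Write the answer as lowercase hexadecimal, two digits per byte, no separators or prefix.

4a4f772b707e6b341b

First, c1 ⊕ c2 = (M1 ⊕ K) ⊕ (M2 ⊕ K) = M1 ⊕ M2, so the key drops out. Then M2 = (M1 ⊕ M2) ⊕ M1 over the first 9 bytes.
byte 0: (c6 ⊕ fa) ⊕ 76 = 3c ⊕ 76 = 4a
byte 1: (5c ⊕ 21) ⊕ 32 = 7d ⊕ 32 = 4f
byte 2: (fc ⊕ a5) ⊕ 2e = 59 ⊕ 2e = 77
byte 3: (e7 ⊕ fd) ⊕ 31 = 1a ⊕ 31 = 2b
byte 4: (15 ⊕ 4b) ⊕ 2e = 5e ⊕ 2e = 70
byte 5: (a3 ⊕ ee) ⊕ 33 = 4d ⊕ 33 = 7e
byte 6: (b3 ⊕ f8) ⊕ 20 = 4b ⊕ 20 = 6b
byte 7: (46 ⊕ 19) ⊕ 6b = 5f ⊕ 6b = 34
byte 8: (de ⊕ a0) ⊕ 65 = 7e ⊕ 65 = 1b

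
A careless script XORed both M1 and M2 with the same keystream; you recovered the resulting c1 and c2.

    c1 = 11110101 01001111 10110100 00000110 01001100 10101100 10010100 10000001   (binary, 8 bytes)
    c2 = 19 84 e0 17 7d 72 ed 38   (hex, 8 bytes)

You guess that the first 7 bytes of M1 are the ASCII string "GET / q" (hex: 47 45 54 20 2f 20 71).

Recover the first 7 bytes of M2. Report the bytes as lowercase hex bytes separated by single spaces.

ab 8e 00 31 1e fe 08

First, c1 ⊕ c2 = (M1 ⊕ K) ⊕ (M2 ⊕ K) = M1 ⊕ M2, so the key drops out. Then M2 = (M1 ⊕ M2) ⊕ M1 over the first 7 bytes.
byte 0: (f5 XOR 19) XOR 47 = ec XOR 47 = ab
byte 1: (4f XOR 84) XOR 45 = cb XOR 45 = 8e
byte 2: (b4 XOR e0) XOR 54 = 54 XOR 54 = 00
byte 3: (06 XOR 17) XOR 20 = 11 XOR 20 = 31
byte 4: (4c XOR 7d) XOR 2f = 31 XOR 2f = 1e
byte 5: (ac XOR 72) XOR 20 = de XOR 20 = fe
byte 6: (94 XOR ed) XOR 71 = 79 XOR 71 = 08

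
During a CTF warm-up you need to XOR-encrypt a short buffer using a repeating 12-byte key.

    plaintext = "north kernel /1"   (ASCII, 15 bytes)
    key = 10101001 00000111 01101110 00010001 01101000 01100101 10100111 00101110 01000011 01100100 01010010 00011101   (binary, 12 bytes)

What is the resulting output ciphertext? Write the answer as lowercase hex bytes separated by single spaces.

c7 68 1c 65 00 45 cc 4b 31 0a 37 71 89 28 5f

The 12-byte key repeats, so the effective keystream is a9 07 6e 11 68 65 a7 2e 43 64 52 1d a9 07 6e.
byte 0: 6e ^ a9 = c7
byte 1: 6f ^ 07 = 68
byte 2: 72 ^ 6e = 1c
byte 3: 74 ^ 11 = 65
byte 4: 68 ^ 68 = 00
byte 5: 20 ^ 65 = 45
byte 6: 6b ^ a7 = cc
byte 7: 65 ^ 2e = 4b
byte 8: 72 ^ 43 = 31
byte 9: 6e ^ 64 = 0a
byte 10: 65 ^ 52 = 37
byte 11: 6c ^ 1d = 71
byte 12: 20 ^ a9 = 89
byte 13: 2f ^ 07 = 28
byte 14: 31 ^ 6e = 5f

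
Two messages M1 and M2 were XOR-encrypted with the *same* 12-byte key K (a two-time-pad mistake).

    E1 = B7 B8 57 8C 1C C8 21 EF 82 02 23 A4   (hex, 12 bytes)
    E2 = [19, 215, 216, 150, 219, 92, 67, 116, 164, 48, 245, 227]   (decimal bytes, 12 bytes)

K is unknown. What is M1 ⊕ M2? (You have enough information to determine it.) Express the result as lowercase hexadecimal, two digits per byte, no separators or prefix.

a46f8f1ac794629b2632d647

E1 ⊕ E2 = (M1 ⊕ K) ⊕ (M2 ⊕ K) = M1 ⊕ M2 — the shared key cancels under XOR.
10110111 ⊕ 00010011 = 10100100
10111000 ⊕ 11010111 = 01101111
01010111 ⊕ 11011000 = 10001111
10001100 ⊕ 10010110 = 00011010
00011100 ⊕ 11011011 = 11000111
11001000 ⊕ 01011100 = 10010100
00100001 ⊕ 01000011 = 01100010
11101111 ⊕ 01110100 = 10011011
10000010 ⊕ 10100100 = 00100110
00000010 ⊕ 00110000 = 00110010
00100011 ⊕ 11110101 = 11010110
10100100 ⊕ 11100011 = 01000111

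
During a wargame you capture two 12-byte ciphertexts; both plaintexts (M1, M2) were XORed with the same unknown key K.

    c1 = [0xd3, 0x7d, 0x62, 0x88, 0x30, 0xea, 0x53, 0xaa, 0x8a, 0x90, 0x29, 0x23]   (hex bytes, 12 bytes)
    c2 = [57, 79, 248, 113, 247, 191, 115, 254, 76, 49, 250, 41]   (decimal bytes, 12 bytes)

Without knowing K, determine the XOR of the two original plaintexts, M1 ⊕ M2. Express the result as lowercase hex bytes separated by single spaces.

ea 32 9a f9 c7 55 20 54 c6 a1 d3 0a

c1 ⊕ c2 = (M1 ⊕ K) ⊕ (M2 ⊕ K) = M1 ⊕ M2 — the shared key cancels under XOR.
byte 0: 211 ^  57 = 234
byte 1: 125 ^  79 =  50
byte 2:  98 ^ 248 = 154
byte 3: 136 ^ 113 = 249
byte 4:  48 ^ 247 = 199
byte 5: 234 ^ 191 =  85
byte 6:  83 ^ 115 =  32
byte 7: 170 ^ 254 =  84
byte 8: 138 ^  76 = 198
byte 9: 144 ^  49 = 161
byte 10:  41 ^ 250 = 211
byte 11:  35 ^  41 =  10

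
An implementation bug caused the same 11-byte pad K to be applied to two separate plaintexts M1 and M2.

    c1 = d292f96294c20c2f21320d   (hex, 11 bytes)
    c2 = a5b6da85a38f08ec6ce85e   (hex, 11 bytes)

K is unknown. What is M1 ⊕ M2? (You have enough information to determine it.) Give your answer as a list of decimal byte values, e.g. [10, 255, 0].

[119, 36, 35, 231, 55, 77, 4, 195, 77, 218, 83]

c1 ⊕ c2 = (M1 ⊕ K) ⊕ (M2 ⊕ K) = M1 ⊕ M2 — the shared key cancels under XOR.
11010010 XOR 10100101 = 01110111
10010010 XOR 10110110 = 00100100
11111001 XOR 11011010 = 00100011
01100010 XOR 10000101 = 11100111
10010100 XOR 10100011 = 00110111
11000010 XOR 10001111 = 01001101
00001100 XOR 00001000 = 00000100
00101111 XOR 11101100 = 11000011
00100001 XOR 01101100 = 01001101
00110010 XOR 11101000 = 11011010
00001101 XOR 01011110 = 01010011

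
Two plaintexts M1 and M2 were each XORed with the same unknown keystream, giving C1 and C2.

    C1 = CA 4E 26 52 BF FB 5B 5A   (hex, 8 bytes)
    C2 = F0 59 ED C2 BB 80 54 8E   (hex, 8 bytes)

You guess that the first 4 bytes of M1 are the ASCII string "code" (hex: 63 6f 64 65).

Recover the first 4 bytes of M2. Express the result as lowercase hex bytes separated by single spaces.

59 78 af f5

First, C1 ⊕ C2 = (M1 ⊕ K) ⊕ (M2 ⊕ K) = M1 ⊕ M2, so the key drops out. Then M2 = (M1 ⊕ M2) ⊕ M1 over the first 4 bytes.
byte 0: (ca ⊕ f0) ⊕ 63 = 3a ⊕ 63 = 59
byte 1: (4e ⊕ 59) ⊕ 6f = 17 ⊕ 6f = 78
byte 2: (26 ⊕ ed) ⊕ 64 = cb ⊕ 64 = af
byte 3: (52 ⊕ c2) ⊕ 65 = 90 ⊕ 65 = f5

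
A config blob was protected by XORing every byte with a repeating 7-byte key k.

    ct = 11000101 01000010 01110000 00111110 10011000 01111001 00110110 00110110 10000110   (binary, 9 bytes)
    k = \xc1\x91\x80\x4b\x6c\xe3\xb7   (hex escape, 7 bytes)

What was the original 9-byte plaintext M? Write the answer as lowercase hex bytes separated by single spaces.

The 7-byte key repeats, so the effective keystream is c1 91 80 4b 6c e3 b7 c1 91.
byte 0: c5 xor c1 = 04
byte 1: 42 xor 91 = d3
byte 2: 70 xor 80 = f0
byte 3: 3e xor 4b = 75
byte 4: 98 xor 6c = f4
byte 5: 79 xor e3 = 9a
byte 6: 36 xor b7 = 81
byte 7: 36 xor c1 = f7
byte 8: 86 xor 91 = 17

04 d3 f0 75 f4 9a 81 f7 17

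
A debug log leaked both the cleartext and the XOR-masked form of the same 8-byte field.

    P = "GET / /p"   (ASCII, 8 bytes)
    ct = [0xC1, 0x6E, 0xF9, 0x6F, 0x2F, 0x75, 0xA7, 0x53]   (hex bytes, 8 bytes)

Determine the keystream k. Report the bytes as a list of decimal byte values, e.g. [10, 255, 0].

[134, 43, 173, 79, 0, 85, 136, 35]

Since ct = P ⊕ k, XORing both sides with P gives k = P ⊕ ct.
 71 XOR 193 = 134
 69 XOR 110 =  43
 84 XOR 249 = 173
 32 XOR 111 =  79
 47 XOR  47 =   0
 32 XOR 117 =  85
 47 XOR 167 = 136
112 XOR  83 =  35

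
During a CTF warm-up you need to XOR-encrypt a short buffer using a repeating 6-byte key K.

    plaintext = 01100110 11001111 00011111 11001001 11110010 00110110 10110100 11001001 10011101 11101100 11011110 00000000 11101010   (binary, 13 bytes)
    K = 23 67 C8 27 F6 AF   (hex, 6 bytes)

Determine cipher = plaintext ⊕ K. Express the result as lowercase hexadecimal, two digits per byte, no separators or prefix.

The 6-byte key repeats, so the effective keystream is 23 67 c8 27 f6 af 23 67 c8 27 f6 af 23.
byte 0: 102 xor  35 =  69
byte 1: 207 xor 103 = 168
byte 2:  31 xor 200 = 215
byte 3: 201 xor  39 = 238
byte 4: 242 xor 246 =   4
byte 5:  54 xor 175 = 153
byte 6: 180 xor  35 = 151
byte 7: 201 xor 103 = 174
byte 8: 157 xor 200 =  85
byte 9: 236 xor  39 = 203
byte 10: 222 xor 246 =  40
byte 11:   0 xor 175 = 175
byte 12: 234 xor  35 = 201

45a8d7ee049997ae55cb28afc9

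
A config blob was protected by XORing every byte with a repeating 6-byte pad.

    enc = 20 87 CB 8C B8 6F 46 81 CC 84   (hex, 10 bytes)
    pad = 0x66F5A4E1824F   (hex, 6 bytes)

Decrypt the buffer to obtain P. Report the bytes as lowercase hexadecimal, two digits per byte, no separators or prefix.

46726f6d3a2020746865

The 6-byte key repeats, so the effective keystream is 66 f5 a4 e1 82 4f 66 f5 a4 e1.
byte 0: 20 xor 66 = 46
byte 1: 87 xor f5 = 72
byte 2: cb xor a4 = 6f
byte 3: 8c xor e1 = 6d
byte 4: b8 xor 82 = 3a
byte 5: 6f xor 4f = 20
byte 6: 46 xor 66 = 20
byte 7: 81 xor f5 = 74
byte 8: cc xor a4 = 68
byte 9: 84 xor e1 = 65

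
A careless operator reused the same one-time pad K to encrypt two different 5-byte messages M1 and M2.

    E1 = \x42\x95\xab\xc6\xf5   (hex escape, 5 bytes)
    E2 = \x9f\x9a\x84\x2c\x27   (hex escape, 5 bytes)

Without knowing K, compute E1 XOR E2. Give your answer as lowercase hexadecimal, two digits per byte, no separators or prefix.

E1 ⊕ E2 = (M1 ⊕ K) ⊕ (M2 ⊕ K) = M1 ⊕ M2 — the shared key cancels under XOR.
42 ⊕ 9f = dd
95 ⊕ 9a = 0f
ab ⊕ 84 = 2f
c6 ⊕ 2c = ea
f5 ⊕ 27 = d2

dd0f2fead2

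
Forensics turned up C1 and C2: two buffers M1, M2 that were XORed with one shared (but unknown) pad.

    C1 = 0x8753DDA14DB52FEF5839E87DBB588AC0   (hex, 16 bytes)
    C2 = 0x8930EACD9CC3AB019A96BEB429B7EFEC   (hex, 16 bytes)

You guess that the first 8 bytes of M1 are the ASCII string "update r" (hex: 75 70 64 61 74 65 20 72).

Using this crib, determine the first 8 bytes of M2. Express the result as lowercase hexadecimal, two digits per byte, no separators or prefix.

First, C1 ⊕ C2 = (M1 ⊕ K) ⊕ (M2 ⊕ K) = M1 ⊕ M2, so the key drops out. Then M2 = (M1 ⊕ M2) ⊕ M1 over the first 8 bytes.
byte 0: (87 xor 89) xor 75 = 0e xor 75 = 7b
byte 1: (53 xor 30) xor 70 = 63 xor 70 = 13
byte 2: (dd xor ea) xor 64 = 37 xor 64 = 53
byte 3: (a1 xor cd) xor 61 = 6c xor 61 = 0d
byte 4: (4d xor 9c) xor 74 = d1 xor 74 = a5
byte 5: (b5 xor c3) xor 65 = 76 xor 65 = 13
byte 6: (2f xor ab) xor 20 = 84 xor 20 = a4
byte 7: (ef xor 01) xor 72 = ee xor 72 = 9c

7b13530da513a49c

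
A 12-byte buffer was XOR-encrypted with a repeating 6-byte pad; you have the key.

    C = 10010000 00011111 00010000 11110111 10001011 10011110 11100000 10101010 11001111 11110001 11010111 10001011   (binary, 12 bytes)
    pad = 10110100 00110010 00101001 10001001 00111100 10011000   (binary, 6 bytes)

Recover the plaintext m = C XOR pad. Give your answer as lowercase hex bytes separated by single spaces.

24 2d 39 7e b7 06 54 98 e6 78 eb 13

The 6-byte key repeats, so the effective keystream is b4 32 29 89 3c 98 b4 32 29 89 3c 98.
byte 0: 90 xor b4 = 24
byte 1: 1f xor 32 = 2d
byte 2: 10 xor 29 = 39
byte 3: f7 xor 89 = 7e
byte 4: 8b xor 3c = b7
byte 5: 9e xor 98 = 06
byte 6: e0 xor b4 = 54
byte 7: aa xor 32 = 98
byte 8: cf xor 29 = e6
byte 9: f1 xor 89 = 78
byte 10: d7 xor 3c = eb
byte 11: 8b xor 98 = 13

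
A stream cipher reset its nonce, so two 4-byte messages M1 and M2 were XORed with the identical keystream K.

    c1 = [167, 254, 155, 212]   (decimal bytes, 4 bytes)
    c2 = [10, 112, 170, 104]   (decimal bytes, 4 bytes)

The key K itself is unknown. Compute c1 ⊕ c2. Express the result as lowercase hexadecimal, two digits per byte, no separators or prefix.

ad8e31bc

c1 ⊕ c2 = (M1 ⊕ K) ⊕ (M2 ⊕ K) = M1 ⊕ M2 — the shared key cancels under XOR.
a7 ^ 0a = ad
fe ^ 70 = 8e
9b ^ aa = 31
d4 ^ 68 = bc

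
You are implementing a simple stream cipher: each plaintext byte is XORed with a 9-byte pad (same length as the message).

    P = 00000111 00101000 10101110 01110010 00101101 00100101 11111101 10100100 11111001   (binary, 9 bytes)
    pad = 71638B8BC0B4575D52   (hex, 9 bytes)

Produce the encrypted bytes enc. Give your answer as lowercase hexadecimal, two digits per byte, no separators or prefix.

764b25f9ed91aaf9ab

XOR is its own inverse, so applying the key byte-wise gives the result directly.
00000111 ⊕ 01110001 = 01110110
00101000 ⊕ 01100011 = 01001011
10101110 ⊕ 10001011 = 00100101
01110010 ⊕ 10001011 = 11111001
00101101 ⊕ 11000000 = 11101101
00100101 ⊕ 10110100 = 10010001
11111101 ⊕ 01010111 = 10101010
10100100 ⊕ 01011101 = 11111001
11111001 ⊕ 01010010 = 10101011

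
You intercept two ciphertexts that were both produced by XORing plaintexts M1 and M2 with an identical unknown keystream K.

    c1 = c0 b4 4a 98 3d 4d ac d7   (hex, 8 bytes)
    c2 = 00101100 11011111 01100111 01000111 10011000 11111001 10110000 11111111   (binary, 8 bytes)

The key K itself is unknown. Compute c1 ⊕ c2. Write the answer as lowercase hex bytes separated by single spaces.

ec 6b 2d df a5 b4 1c 28

c1 ⊕ c2 = (M1 ⊕ K) ⊕ (M2 ⊕ K) = M1 ⊕ M2 — the shared key cancels under XOR.
11000000 ^ 00101100 = 11101100
10110100 ^ 11011111 = 01101011
01001010 ^ 01100111 = 00101101
10011000 ^ 01000111 = 11011111
00111101 ^ 10011000 = 10100101
01001101 ^ 11111001 = 10110100
10101100 ^ 10110000 = 00011100
11010111 ^ 11111111 = 00101000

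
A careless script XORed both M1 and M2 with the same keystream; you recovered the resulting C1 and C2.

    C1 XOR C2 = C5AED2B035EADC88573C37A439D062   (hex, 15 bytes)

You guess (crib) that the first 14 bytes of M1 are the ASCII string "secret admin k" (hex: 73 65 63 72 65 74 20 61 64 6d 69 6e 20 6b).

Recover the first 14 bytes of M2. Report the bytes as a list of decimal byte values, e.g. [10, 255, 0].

[182, 203, 177, 194, 80, 158, 252, 233, 51, 81, 94, 202, 25, 187]

Since C1 ⊕ C2 = M1 ⊕ M2, XORing with the guessed M1 bytes yields the corresponding M2 bytes: M2 = (C1 ⊕ C2) ⊕ M1.
197 ^ 115 = 182
174 ^ 101 = 203
210 ^  99 = 177
176 ^ 114 = 194
 53 ^ 101 =  80
234 ^ 116 = 158
220 ^  32 = 252
136 ^  97 = 233
 87 ^ 100 =  51
 60 ^ 109 =  81
 55 ^ 105 =  94
164 ^ 110 = 202
 57 ^  32 =  25
208 ^ 107 = 187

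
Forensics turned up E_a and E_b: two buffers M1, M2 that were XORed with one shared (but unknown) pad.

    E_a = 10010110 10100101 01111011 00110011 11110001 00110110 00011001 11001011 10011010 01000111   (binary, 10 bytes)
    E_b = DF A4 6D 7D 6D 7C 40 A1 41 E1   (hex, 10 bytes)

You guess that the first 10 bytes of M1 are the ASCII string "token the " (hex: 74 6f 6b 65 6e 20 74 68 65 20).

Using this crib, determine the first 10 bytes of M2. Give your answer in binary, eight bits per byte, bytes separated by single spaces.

00111101 01101110 01111101 00101011 11110010 01101010 00101101 00000010 10111110 10000110

First, E_a ⊕ E_b = (M1 ⊕ K) ⊕ (M2 ⊕ K) = M1 ⊕ M2, so the key drops out. Then M2 = (M1 ⊕ M2) ⊕ M1 over the first 10 bytes.
byte 0: (96 XOR df) XOR 74 = 49 XOR 74 = 3d
byte 1: (a5 XOR a4) XOR 6f = 01 XOR 6f = 6e
byte 2: (7b XOR 6d) XOR 6b = 16 XOR 6b = 7d
byte 3: (33 XOR 7d) XOR 65 = 4e XOR 65 = 2b
byte 4: (f1 XOR 6d) XOR 6e = 9c XOR 6e = f2
byte 5: (36 XOR 7c) XOR 20 = 4a XOR 20 = 6a
byte 6: (19 XOR 40) XOR 74 = 59 XOR 74 = 2d
byte 7: (cb XOR a1) XOR 68 = 6a XOR 68 = 02
byte 8: (9a XOR 41) XOR 65 = db XOR 65 = be
byte 9: (47 XOR e1) XOR 20 = a6 XOR 20 = 86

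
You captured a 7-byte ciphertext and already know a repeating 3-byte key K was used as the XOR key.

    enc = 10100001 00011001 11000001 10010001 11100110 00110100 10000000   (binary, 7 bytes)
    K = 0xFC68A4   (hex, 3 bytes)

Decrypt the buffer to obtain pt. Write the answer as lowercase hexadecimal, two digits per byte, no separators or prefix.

5d71656d8e907c

The 3-byte key repeats, so the effective keystream is fc 68 a4 fc 68 a4 fc.
byte 0: a1 ^ fc = 5d
byte 1: 19 ^ 68 = 71
byte 2: c1 ^ a4 = 65
byte 3: 91 ^ fc = 6d
byte 4: e6 ^ 68 = 8e
byte 5: 34 ^ a4 = 90
byte 6: 80 ^ fc = 7c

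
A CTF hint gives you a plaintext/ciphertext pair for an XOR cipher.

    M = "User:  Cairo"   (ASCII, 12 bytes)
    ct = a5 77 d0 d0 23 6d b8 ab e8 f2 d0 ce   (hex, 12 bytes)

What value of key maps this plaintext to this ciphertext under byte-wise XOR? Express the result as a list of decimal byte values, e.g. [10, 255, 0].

[240, 4, 181, 162, 25, 77, 152, 232, 137, 155, 162, 161]

Since ct = M ⊕ key, XORing both sides with M gives key = M ⊕ ct.
55 ⊕ a5 = f0
73 ⊕ 77 = 04
65 ⊕ d0 = b5
72 ⊕ d0 = a2
3a ⊕ 23 = 19
20 ⊕ 6d = 4d
20 ⊕ b8 = 98
43 ⊕ ab = e8
61 ⊕ e8 = 89
69 ⊕ f2 = 9b
72 ⊕ d0 = a2
6f ⊕ ce = a1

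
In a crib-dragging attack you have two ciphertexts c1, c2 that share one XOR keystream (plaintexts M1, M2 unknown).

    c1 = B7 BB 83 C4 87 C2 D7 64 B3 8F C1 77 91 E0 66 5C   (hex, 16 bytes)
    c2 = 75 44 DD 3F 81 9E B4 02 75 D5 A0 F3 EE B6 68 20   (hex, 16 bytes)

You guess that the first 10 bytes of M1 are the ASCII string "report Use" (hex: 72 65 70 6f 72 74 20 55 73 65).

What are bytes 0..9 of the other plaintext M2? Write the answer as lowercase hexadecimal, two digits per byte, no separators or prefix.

First, c1 ⊕ c2 = (M1 ⊕ K) ⊕ (M2 ⊕ K) = M1 ⊕ M2, so the key drops out. Then M2 = (M1 ⊕ M2) ⊕ M1 over the first 10 bytes.
byte 0: (b7 ⊕ 75) ⊕ 72 = c2 ⊕ 72 = b0
byte 1: (bb ⊕ 44) ⊕ 65 = ff ⊕ 65 = 9a
byte 2: (83 ⊕ dd) ⊕ 70 = 5e ⊕ 70 = 2e
byte 3: (c4 ⊕ 3f) ⊕ 6f = fb ⊕ 6f = 94
byte 4: (87 ⊕ 81) ⊕ 72 = 06 ⊕ 72 = 74
byte 5: (c2 ⊕ 9e) ⊕ 74 = 5c ⊕ 74 = 28
byte 6: (d7 ⊕ b4) ⊕ 20 = 63 ⊕ 20 = 43
byte 7: (64 ⊕ 02) ⊕ 55 = 66 ⊕ 55 = 33
byte 8: (b3 ⊕ 75) ⊕ 73 = c6 ⊕ 73 = b5
byte 9: (8f ⊕ d5) ⊕ 65 = 5a ⊕ 65 = 3f

b09a2e9474284333b53f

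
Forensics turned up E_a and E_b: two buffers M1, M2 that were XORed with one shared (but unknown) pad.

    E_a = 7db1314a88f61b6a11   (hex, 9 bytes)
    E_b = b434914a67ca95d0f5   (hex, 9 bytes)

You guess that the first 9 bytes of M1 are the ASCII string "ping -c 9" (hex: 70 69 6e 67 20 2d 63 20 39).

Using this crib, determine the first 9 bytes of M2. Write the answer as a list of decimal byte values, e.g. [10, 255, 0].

[185, 236, 206, 103, 207, 17, 237, 154, 221]

First, E_a ⊕ E_b = (M1 ⊕ K) ⊕ (M2 ⊕ K) = M1 ⊕ M2, so the key drops out. Then M2 = (M1 ⊕ M2) ⊕ M1 over the first 9 bytes.
byte 0: (7d ^ b4) ^ 70 = c9 ^ 70 = b9
byte 1: (b1 ^ 34) ^ 69 = 85 ^ 69 = ec
byte 2: (31 ^ 91) ^ 6e = a0 ^ 6e = ce
byte 3: (4a ^ 4a) ^ 67 = 00 ^ 67 = 67
byte 4: (88 ^ 67) ^ 20 = ef ^ 20 = cf
byte 5: (f6 ^ ca) ^ 2d = 3c ^ 2d = 11
byte 6: (1b ^ 95) ^ 63 = 8e ^ 63 = ed
byte 7: (6a ^ d0) ^ 20 = ba ^ 20 = 9a
byte 8: (11 ^ f5) ^ 39 = e4 ^ 39 = dd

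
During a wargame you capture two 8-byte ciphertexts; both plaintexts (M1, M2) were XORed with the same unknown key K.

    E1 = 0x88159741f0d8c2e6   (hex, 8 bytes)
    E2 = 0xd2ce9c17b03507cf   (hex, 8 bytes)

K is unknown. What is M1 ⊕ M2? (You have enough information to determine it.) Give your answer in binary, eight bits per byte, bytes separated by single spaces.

E1 ⊕ E2 = (M1 ⊕ K) ⊕ (M2 ⊕ K) = M1 ⊕ M2 — the shared key cancels under XOR.
88 ^ d2 = 5a
15 ^ ce = db
97 ^ 9c = 0b
41 ^ 17 = 56
f0 ^ b0 = 40
d8 ^ 35 = ed
c2 ^ 07 = c5
e6 ^ cf = 29

01011010 11011011 00001011 01010110 01000000 11101101 11000101 00101001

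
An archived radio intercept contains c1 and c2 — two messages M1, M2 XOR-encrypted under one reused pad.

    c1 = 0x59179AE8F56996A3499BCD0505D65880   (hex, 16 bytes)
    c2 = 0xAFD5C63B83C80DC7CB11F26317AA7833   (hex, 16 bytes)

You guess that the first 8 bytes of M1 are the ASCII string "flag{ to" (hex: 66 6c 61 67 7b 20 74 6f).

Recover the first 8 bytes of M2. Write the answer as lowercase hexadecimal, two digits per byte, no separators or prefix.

90ae3db40d81ef0b

First, c1 ⊕ c2 = (M1 ⊕ K) ⊕ (M2 ⊕ K) = M1 ⊕ M2, so the key drops out. Then M2 = (M1 ⊕ M2) ⊕ M1 over the first 8 bytes.
byte 0: (59 XOR af) XOR 66 = f6 XOR 66 = 90
byte 1: (17 XOR d5) XOR 6c = c2 XOR 6c = ae
byte 2: (9a XOR c6) XOR 61 = 5c XOR 61 = 3d
byte 3: (e8 XOR 3b) XOR 67 = d3 XOR 67 = b4
byte 4: (f5 XOR 83) XOR 7b = 76 XOR 7b = 0d
byte 5: (69 XOR c8) XOR 20 = a1 XOR 20 = 81
byte 6: (96 XOR 0d) XOR 74 = 9b XOR 74 = ef
byte 7: (a3 XOR c7) XOR 6f = 64 XOR 6f = 0b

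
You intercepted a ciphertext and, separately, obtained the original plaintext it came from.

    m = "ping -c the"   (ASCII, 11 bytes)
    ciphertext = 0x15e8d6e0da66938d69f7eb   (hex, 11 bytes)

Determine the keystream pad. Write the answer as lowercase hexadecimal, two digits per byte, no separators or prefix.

6581b887fa4bf0ad1d9f8e

Since ciphertext = m ⊕ pad, XORing both sides with m gives pad = m ⊕ ciphertext.
70 XOR 15 = 65
69 XOR e8 = 81
6e XOR d6 = b8
67 XOR e0 = 87
20 XOR da = fa
2d XOR 66 = 4b
63 XOR 93 = f0
20 XOR 8d = ad
74 XOR 69 = 1d
68 XOR f7 = 9f
65 XOR eb = 8e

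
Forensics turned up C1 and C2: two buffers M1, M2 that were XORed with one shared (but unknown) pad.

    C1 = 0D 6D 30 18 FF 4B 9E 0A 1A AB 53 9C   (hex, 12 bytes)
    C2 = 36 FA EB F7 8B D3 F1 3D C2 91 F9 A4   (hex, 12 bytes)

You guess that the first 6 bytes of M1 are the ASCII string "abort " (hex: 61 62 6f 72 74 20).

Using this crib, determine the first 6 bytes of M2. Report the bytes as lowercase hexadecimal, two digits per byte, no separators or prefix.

5af5b49d00b8

First, C1 ⊕ C2 = (M1 ⊕ K) ⊕ (M2 ⊕ K) = M1 ⊕ M2, so the key drops out. Then M2 = (M1 ⊕ M2) ⊕ M1 over the first 6 bytes.
byte 0: (0d ^ 36) ^ 61 = 3b ^ 61 = 5a
byte 1: (6d ^ fa) ^ 62 = 97 ^ 62 = f5
byte 2: (30 ^ eb) ^ 6f = db ^ 6f = b4
byte 3: (18 ^ f7) ^ 72 = ef ^ 72 = 9d
byte 4: (ff ^ 8b) ^ 74 = 74 ^ 74 = 00
byte 5: (4b ^ d3) ^ 20 = 98 ^ 20 = b8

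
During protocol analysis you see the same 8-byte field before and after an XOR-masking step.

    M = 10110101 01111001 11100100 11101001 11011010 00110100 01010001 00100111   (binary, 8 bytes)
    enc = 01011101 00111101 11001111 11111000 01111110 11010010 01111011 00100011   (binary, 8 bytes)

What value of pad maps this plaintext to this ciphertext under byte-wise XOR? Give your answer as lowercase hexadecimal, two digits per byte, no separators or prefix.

e8442b11a4e62a04

Since enc = M ⊕ pad, XORing both sides with M gives pad = M ⊕ enc.
byte 0: b5 ⊕ 5d = e8
byte 1: 79 ⊕ 3d = 44
byte 2: e4 ⊕ cf = 2b
byte 3: e9 ⊕ f8 = 11
byte 4: da ⊕ 7e = a4
byte 5: 34 ⊕ d2 = e6
byte 6: 51 ⊕ 7b = 2a
byte 7: 27 ⊕ 23 = 04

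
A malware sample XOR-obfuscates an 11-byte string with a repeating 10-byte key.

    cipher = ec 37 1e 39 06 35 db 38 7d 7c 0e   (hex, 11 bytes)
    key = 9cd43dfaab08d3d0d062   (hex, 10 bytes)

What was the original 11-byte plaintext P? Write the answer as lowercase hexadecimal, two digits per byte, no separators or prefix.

The 10-byte key repeats, so the effective keystream is 9c d4 3d fa ab 08 d3 d0 d0 62 9c.
byte 0: ec xor 9c = 70
byte 1: 37 xor d4 = e3
byte 2: 1e xor 3d = 23
byte 3: 39 xor fa = c3
byte 4: 06 xor ab = ad
byte 5: 35 xor 08 = 3d
byte 6: db xor d3 = 08
byte 7: 38 xor d0 = e8
byte 8: 7d xor d0 = ad
byte 9: 7c xor 62 = 1e
byte 10: 0e xor 9c = 92

70e323c3ad3d08e8ad1e92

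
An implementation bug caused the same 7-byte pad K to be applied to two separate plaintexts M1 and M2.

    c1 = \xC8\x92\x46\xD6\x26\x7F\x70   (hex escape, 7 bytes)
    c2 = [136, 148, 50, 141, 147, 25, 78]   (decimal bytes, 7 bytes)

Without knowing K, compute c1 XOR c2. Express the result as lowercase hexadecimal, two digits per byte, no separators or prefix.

4006745bb5663e

c1 ⊕ c2 = (M1 ⊕ K) ⊕ (M2 ⊕ K) = M1 ⊕ M2 — the shared key cancels under XOR.
c8 ⊕ 88 = 40
92 ⊕ 94 = 06
46 ⊕ 32 = 74
d6 ⊕ 8d = 5b
26 ⊕ 93 = b5
7f ⊕ 19 = 66
70 ⊕ 4e = 3e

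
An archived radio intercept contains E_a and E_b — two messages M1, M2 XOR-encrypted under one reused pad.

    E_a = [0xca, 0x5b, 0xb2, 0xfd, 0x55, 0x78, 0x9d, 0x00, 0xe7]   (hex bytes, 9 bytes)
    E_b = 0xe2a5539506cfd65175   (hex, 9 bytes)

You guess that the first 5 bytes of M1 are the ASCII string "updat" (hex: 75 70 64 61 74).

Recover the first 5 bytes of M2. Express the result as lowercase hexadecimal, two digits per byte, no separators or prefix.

5d8e850927

First, E_a ⊕ E_b = (M1 ⊕ K) ⊕ (M2 ⊕ K) = M1 ⊕ M2, so the key drops out. Then M2 = (M1 ⊕ M2) ⊕ M1 over the first 5 bytes.
byte 0: (ca ⊕ e2) ⊕ 75 = 28 ⊕ 75 = 5d
byte 1: (5b ⊕ a5) ⊕ 70 = fe ⊕ 70 = 8e
byte 2: (b2 ⊕ 53) ⊕ 64 = e1 ⊕ 64 = 85
byte 3: (fd ⊕ 95) ⊕ 61 = 68 ⊕ 61 = 09
byte 4: (55 ⊕ 06) ⊕ 74 = 53 ⊕ 74 = 27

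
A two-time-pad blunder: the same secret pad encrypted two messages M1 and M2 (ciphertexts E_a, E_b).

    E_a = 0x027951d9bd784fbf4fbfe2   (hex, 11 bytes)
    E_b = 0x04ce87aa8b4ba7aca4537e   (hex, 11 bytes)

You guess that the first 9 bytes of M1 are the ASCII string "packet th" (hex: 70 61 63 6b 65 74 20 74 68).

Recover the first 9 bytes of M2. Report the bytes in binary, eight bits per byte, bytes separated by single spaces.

First, E_a ⊕ E_b = (M1 ⊕ K) ⊕ (M2 ⊕ K) = M1 ⊕ M2, so the key drops out. Then M2 = (M1 ⊕ M2) ⊕ M1 over the first 9 bytes.
byte 0: (02 ^ 04) ^ 70 = 06 ^ 70 = 76
byte 1: (79 ^ ce) ^ 61 = b7 ^ 61 = d6
byte 2: (51 ^ 87) ^ 63 = d6 ^ 63 = b5
byte 3: (d9 ^ aa) ^ 6b = 73 ^ 6b = 18
byte 4: (bd ^ 8b) ^ 65 = 36 ^ 65 = 53
byte 5: (78 ^ 4b) ^ 74 = 33 ^ 74 = 47
byte 6: (4f ^ a7) ^ 20 = e8 ^ 20 = c8
byte 7: (bf ^ ac) ^ 74 = 13 ^ 74 = 67
byte 8: (4f ^ a4) ^ 68 = eb ^ 68 = 83

01110110 11010110 10110101 00011000 01010011 01000111 11001000 01100111 10000011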